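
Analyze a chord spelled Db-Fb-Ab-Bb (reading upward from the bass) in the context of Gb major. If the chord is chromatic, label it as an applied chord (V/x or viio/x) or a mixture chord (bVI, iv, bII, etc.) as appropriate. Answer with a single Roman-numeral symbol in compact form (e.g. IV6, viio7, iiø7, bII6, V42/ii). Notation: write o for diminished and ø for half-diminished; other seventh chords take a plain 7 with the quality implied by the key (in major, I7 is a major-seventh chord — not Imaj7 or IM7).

viiø65/IV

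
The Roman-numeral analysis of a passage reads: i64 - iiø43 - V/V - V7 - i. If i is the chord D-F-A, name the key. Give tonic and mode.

D minor

The chord Dm is a minor triad rooted on D; its label is i.
If D is scale degree 1 and the mode makes that degree carry a minor triad, the tonic is D and the mode is minor.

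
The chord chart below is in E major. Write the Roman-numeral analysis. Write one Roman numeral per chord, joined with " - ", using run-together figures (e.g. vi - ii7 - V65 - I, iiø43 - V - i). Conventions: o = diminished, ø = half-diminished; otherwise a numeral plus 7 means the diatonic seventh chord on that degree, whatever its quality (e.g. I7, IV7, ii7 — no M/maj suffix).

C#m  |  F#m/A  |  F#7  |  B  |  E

C#m has root C#, degree 6 in E major, so vi.
F#m/A has root F#, degree 2 in E major, so ii6.
F#7 is the secondary dominant of V (dominant seventh chord on F#): V7/V.
B: major triad on B = scale degree 5 → V.
E: major triad on E = scale degree 1 → I.

vi - ii6 - V7/V - V - I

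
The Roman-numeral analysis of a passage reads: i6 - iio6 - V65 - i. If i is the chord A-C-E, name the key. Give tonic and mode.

A minor

The chord Am is a minor triad rooted on A; its label is i.
If A is scale degree 1 and the mode makes that degree carry a minor triad, the tonic is A and the mode is minor.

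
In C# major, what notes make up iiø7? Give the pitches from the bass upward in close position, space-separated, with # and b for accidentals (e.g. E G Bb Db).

D# F# A C#

iiø7 is the half-diminished supertonic seventh, borrowed from the parallel minor. In C# major that root is D#.
So the chord is D#-F#-A-C#.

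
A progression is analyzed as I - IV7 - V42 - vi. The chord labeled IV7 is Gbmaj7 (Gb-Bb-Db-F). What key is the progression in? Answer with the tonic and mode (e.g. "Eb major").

Db major

The anchor chord is a major seventh chord on Gb, labeled IV7.
If Gb is scale degree 4 and the mode makes that degree carry a major seventh chord, the tonic is Db and the mode is major.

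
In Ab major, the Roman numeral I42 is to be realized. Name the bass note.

G

I in Ab major has root Ab; the chord is Ab-C-Eb-G.
The figure 42 means third inversion — the seventh is in the bass.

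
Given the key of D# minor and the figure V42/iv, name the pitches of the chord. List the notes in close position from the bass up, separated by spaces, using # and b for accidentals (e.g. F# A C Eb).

V42/iv is a secondary dominant — the dominant seventh of iv. iv in D# minor is G#, so the applied chord's root is D#, a perfect fifth above.
Building a dominant seventh chord on D# gives D#-F##-A#-C#.
The figured bass 42 indicates third inversion, placing the seventh (C#) in the bass: C#-D#-F##-A#.

C# D# F## A#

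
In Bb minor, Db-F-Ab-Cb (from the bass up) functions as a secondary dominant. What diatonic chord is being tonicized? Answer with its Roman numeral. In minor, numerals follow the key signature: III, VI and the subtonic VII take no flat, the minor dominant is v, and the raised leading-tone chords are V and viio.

The chord is a dominant seventh chord on Db.
A dominant resolves down a perfect fifth: Db → Gb. In Bb minor, Gb is scale degree 6, i.e. VI.

VI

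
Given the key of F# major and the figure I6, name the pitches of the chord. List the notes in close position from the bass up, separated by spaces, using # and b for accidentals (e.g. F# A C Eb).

A# C# F#

The numeral's case and figure indicate a major triad. In F# major its root, the tonic, is F#.
Stacking thirds from F# gives F#-A#-C#.
The figured bass 6 indicates first inversion, placing the third (A#) in the bass: A#-C#-F#.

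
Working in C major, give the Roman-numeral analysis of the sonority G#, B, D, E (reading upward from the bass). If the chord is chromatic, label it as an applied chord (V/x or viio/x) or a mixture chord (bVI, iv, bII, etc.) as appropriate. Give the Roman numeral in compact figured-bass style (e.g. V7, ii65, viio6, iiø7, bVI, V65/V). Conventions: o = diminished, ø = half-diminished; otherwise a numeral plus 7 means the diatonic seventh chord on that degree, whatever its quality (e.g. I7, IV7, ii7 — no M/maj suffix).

V65/vi

The pitches E-G#-B-D form a dominant seventh chord rooted on E.
E is not a diatonic chord root with this quality in C major, but it lies a perfect fifth above A (vi), so the chord functions as an applied dominant of vi.
With G# in the bass the chord is in first inversion, so the figured bass is 65.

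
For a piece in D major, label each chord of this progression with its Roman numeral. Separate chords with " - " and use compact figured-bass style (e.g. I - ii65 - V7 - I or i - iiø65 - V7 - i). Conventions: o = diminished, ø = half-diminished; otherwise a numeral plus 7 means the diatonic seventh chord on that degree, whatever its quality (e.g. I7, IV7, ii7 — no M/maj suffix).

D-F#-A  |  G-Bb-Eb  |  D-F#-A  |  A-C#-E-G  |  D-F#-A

I - bII6 - I - V7 - I

D-F#-A: major triad on D = scale degree 1 → I.
G-Bb-Eb: Eb with this quality isn't in the key; a major triad on b2 is the Neapolitan sixth, bII6 (third, G, in the bass — hence the 6).
D-F#-A: root D is the tonic; major triad there is I.
A-C#-E-G has root A, degree 5 in D major, so V7.
D-F#-A: major triad on D = scale degree 1 → I.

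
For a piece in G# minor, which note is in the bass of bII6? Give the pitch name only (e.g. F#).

bII in G# minor has root A; the chord is A-C#-E.
The figure 6 means first inversion — the third is in the bass.

C#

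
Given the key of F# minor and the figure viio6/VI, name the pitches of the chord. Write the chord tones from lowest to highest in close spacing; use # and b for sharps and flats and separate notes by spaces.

E G C#

The slash marks an applied leading-tone chord: viio of VI. In F# minor, VI is D, so the leading tone to it is C#, a half step below.
Building a diminished triad on C# gives C#-E-G.
The figured bass 6 indicates first inversion, placing the third (E) in the bass: E-G-C#.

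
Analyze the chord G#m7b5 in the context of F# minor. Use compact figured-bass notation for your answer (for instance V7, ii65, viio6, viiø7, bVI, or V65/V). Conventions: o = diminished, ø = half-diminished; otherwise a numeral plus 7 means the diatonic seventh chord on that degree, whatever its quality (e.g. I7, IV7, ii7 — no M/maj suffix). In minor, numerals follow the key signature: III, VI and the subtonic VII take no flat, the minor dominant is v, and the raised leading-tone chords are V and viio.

iiø7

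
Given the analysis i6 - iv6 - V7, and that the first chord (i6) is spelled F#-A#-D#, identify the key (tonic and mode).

D# minor

The anchor chord is a minor triad on D#, labeled i6.
If D# is scale degree 1 and the mode makes that degree carry a minor triad, the tonic is D# and the mode is minor.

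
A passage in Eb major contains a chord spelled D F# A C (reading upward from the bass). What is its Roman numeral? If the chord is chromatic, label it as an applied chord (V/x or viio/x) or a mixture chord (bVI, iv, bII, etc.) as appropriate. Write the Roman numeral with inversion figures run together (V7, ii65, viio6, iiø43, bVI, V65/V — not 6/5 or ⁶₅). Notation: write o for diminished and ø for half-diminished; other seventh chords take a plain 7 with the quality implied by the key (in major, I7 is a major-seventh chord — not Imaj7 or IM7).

V7/iii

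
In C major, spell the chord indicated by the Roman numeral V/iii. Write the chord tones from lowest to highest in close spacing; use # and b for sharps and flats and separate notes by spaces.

B D# F#

The slash means an applied dominant: we want the dominant of iii. In C major, iii is E minor, and its dominant is built on B.
Building a major triad on B gives B-D#-F#.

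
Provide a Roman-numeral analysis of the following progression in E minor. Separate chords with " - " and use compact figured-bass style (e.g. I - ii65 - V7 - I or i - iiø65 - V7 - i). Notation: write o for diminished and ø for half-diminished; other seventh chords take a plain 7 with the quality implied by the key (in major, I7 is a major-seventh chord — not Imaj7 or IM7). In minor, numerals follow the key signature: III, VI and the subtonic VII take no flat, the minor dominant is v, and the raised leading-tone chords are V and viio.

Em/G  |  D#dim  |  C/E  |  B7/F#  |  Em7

Em/G: root E is the tonic; minor triad there is i6.
D#dim: diminished triad on D# = scale degree 7 → viio.
C/E has root C, degree 6 in E minor, so VI6.
B7/F#: root B is the dominant; dominant seventh chord there is V43.
Em7 has root E, degree 1 in E minor, so i7.

i6 - viio - VI6 - V43 - i7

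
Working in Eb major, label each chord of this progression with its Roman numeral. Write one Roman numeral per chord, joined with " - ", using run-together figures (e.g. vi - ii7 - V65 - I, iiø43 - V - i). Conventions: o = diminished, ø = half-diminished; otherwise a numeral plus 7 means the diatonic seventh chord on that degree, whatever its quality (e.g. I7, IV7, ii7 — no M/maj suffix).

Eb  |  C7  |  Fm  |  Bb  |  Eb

I - V7/ii - ii - V - I

Eb: root Eb is the tonic; major triad there is I.
C7: a dominant seventh chord on C, the applied dominant of ii → V7/ii.
Fm: root F is the supertonic; minor triad there is ii.
Bb: root Bb is the dominant; major triad there is V.
Eb has root Eb, degree 1 in Eb major, so I.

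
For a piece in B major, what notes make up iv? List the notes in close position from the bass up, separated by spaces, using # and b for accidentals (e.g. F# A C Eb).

iv is the minor subdominant, borrowed from the parallel minor. In B major that root is E.
So the chord is E-G-B.

E G B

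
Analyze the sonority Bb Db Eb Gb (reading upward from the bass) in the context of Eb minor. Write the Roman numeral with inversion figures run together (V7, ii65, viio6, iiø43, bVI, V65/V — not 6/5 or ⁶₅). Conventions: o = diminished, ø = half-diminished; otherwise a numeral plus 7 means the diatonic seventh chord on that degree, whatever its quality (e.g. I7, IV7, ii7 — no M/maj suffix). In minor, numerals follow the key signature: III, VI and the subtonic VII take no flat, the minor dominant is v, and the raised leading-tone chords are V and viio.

The pitches Eb-Gb-Bb-Db form a minor seventh chord rooted on Eb.
In Eb minor, Eb is the tonic; the diatonic minor seventh chord there is i7.
With Bb in the bass the chord is in second inversion, so the figured bass is 43.

i43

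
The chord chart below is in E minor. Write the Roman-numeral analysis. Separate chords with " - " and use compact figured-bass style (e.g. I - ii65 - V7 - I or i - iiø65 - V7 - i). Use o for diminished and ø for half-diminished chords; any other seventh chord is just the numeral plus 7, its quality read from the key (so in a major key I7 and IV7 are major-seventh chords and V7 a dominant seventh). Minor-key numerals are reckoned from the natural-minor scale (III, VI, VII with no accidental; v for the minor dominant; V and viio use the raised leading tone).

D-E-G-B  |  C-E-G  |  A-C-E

D-E-G-B has root E, degree 1 in E minor, so i42.
C-E-G: major triad on C = scale degree 6 → VI.
A-C-E has root A, degree 4 in E minor, so iv.

i42 - VI - iv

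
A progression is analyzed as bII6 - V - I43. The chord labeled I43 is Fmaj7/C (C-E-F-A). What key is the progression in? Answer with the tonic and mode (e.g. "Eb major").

F major

The chord Fmaj7/C is a major seventh chord rooted on F; its label is I43.
If F is scale degree 1 and the mode makes that degree carry a major seventh chord, the tonic is F and the mode is major.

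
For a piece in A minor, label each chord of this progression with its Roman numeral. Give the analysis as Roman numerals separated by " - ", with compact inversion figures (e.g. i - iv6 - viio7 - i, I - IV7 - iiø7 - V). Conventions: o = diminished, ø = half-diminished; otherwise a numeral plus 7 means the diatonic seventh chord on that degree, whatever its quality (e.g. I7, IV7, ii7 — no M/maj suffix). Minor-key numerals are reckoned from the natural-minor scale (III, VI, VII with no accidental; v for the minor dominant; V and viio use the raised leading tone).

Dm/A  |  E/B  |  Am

Dm/A has root D, degree 4 in A minor, so iv64.
E/B: root E is the dominant; major triad there is V64.
Am: root A is the tonic; minor triad there is i.

iv64 - V64 - i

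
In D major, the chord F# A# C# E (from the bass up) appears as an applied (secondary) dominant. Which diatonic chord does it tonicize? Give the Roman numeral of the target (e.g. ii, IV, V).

The chord is a dominant seventh chord on F#.
A dominant resolves down a perfect fifth: F# → B. In D major, B is scale degree 6, i.e. vi.

vi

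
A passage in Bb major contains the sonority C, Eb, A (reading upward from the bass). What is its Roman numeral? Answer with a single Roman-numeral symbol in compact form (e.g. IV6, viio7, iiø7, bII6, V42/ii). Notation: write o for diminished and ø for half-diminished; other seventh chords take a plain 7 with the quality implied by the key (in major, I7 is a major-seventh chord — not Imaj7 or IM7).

The pitches A-C-Eb form a diminished triad rooted on A.
A is scale degree 7 in Bb major, and a diminished triad on that degree is written viio.
With C in the bass the chord is in first inversion, so the figured bass is 6.

viio6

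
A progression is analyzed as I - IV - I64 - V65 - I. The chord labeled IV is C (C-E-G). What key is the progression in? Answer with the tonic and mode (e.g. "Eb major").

G major

The anchor chord is a major triad on C, labeled IV.
Counting down 3 scale steps from C places the tonic on G; a major triad on degree 4 is diatonic only in major.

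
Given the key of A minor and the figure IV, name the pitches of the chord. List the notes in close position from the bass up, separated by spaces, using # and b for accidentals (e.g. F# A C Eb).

IV is the major subdominant, borrowed from the parallel major. In A minor that root is D.
So the chord is D-F#-A, a major triad.

D F# A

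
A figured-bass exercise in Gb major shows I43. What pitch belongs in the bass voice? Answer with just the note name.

I in Gb major has root Gb; the chord is Gb-Bb-Db-F.
The figure 43 means second inversion — the fifth is in the bass.

Db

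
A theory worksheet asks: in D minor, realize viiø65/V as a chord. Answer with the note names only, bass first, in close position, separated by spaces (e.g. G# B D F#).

B D F# G#

viiø65/V is a secondary leading-tone chord. The target V is A in D minor; the applied chord is rooted a semitone below, on G#.
Building a half-diminished seventh chord on G# gives G#-B-D-F#.
The figured bass 65 indicates first inversion, placing the third (B) in the bass: B-D-F#-G#.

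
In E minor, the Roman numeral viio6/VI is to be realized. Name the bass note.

The applied chord viio6/VI is rooted on B: B-D-F.
The figure 6 means first inversion — the third is in the bass.

D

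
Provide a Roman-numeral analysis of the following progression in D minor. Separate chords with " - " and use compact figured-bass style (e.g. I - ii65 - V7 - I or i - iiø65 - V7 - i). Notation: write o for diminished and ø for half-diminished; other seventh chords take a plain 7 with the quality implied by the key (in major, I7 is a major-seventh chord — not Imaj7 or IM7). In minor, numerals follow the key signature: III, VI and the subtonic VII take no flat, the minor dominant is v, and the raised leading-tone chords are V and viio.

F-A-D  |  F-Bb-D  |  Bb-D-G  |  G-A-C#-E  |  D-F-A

i6 - VI64 - iv6 - V42 - i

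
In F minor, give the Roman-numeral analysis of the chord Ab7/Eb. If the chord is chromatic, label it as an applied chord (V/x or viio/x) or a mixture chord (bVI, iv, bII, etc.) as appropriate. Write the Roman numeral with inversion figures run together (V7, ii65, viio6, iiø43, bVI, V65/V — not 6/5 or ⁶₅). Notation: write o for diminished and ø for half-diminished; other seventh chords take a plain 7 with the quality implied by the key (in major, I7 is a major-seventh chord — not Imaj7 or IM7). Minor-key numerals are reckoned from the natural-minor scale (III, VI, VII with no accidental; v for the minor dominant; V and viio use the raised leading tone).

Stacked in thirds the chord is Ab-C-Eb-Gb: a dominant seventh chord on Ab.
Ab is not a diatonic chord root with this quality in F minor, but it lies a perfect fifth above Db (VI), so the chord functions as an applied dominant of VI.
With Eb in the bass the chord is in second inversion, so the figured bass is 43.

V43/VI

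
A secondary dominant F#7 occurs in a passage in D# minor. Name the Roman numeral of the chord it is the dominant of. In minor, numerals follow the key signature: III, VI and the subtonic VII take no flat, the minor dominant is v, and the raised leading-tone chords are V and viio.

The chord is a dominant seventh chord on F#.
A dominant resolves down a perfect fifth: F# → B. In D# minor, B is scale degree 6, i.e. VI.

VI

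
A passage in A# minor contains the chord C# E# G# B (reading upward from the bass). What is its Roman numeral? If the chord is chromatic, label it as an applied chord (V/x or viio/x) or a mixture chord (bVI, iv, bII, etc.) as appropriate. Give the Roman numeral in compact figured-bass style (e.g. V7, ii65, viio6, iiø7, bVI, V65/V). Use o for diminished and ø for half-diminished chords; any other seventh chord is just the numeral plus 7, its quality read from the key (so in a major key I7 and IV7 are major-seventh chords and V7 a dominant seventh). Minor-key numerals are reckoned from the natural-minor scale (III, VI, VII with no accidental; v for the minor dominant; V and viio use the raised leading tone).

V7/VI

Stacked in thirds the chord is C#-E#-G#-B: a dominant seventh chord on C#.
C# is not a diatonic chord root with this quality in A# minor, but it lies a perfect fifth above F# (VI), so the chord functions as an applied dominant of VI.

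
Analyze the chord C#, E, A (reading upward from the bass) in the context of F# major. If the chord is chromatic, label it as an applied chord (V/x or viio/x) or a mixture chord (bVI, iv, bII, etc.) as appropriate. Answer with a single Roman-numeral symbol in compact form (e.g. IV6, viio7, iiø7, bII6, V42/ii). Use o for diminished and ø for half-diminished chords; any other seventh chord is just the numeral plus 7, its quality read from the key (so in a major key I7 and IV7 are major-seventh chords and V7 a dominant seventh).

bIII6

Stacked in thirds the chord is A-C#-E: a major triad on A.
A is the lowered third degree of F# major (diatonic 3 would be A#). This is a major triad on the lowered third degree, borrowed from the parallel minor.
With C# in the bass the chord is in first inversion, so the figured bass is 6.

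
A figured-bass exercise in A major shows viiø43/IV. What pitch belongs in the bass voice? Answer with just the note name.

The applied chord viiø43/IV is rooted on C#: C#-E-G-B.
The figure 43 means second inversion — the fifth is in the bass.

G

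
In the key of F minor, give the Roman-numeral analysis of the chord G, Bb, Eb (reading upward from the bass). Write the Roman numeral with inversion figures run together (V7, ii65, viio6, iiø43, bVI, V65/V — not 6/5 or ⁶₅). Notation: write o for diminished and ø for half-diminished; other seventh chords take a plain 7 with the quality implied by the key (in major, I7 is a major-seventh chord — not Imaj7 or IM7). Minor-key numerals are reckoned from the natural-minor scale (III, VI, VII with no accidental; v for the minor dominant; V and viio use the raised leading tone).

VII6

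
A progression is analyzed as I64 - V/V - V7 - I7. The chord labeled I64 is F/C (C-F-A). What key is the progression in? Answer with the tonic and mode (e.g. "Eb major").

F major

The anchor chord is a major triad on F, labeled I64.
If F is scale degree 1 and the mode makes that degree carry a major triad, the tonic is F and the mode is major.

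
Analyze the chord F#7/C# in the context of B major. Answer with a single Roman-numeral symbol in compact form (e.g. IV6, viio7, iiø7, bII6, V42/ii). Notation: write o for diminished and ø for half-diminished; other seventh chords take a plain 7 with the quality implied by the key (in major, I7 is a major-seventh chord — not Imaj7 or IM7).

The pitches F#-A#-C#-E form a dominant seventh chord rooted on F#.
F# is scale degree 5 in B major, and a dominant seventh chord on that degree is written V7.
With C# in the bass the chord is in second inversion, so the figured bass is 43.

V43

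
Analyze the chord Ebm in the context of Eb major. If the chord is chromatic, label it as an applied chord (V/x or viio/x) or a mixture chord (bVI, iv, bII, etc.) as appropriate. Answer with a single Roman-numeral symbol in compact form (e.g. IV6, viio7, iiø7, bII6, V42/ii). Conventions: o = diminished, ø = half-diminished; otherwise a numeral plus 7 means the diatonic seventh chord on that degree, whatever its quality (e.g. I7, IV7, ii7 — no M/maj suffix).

Stacked in thirds the chord is Eb-Gb-Bb: a minor triad on Eb.
Eb is the first degree of Eb major. This is the minor tonic, borrowed from the parallel minor.

i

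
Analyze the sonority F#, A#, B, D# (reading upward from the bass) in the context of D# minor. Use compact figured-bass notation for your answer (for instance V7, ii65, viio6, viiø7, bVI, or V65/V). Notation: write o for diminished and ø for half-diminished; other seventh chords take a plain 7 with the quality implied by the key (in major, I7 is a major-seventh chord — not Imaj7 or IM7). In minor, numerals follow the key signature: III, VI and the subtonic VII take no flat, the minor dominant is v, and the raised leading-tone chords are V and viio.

VI43

The pitches B-D#-F#-A# form a major seventh chord rooted on B.
B is scale degree 6 in D# minor, and a major seventh chord on that degree is written VI7.
With F# in the bass the chord is in second inversion, so the figured bass is 43.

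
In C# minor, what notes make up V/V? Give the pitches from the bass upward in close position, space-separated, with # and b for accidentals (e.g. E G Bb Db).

D# F## A#

V/V is a secondary dominant — the dominant triad of V. V in C# minor is G#, so the applied chord's root is D#, a perfect fifth above.
Building a major triad on D# gives D#-F##-A#.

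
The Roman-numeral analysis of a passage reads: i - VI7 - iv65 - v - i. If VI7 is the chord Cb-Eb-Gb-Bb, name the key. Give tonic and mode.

Eb minor

The anchor chord is a major seventh chord on Cb, labeled VI7.
VI7 on Cb implies Cb is the submediant; that puts the tonic at Eb, and the uppercase numeral fits minor mode.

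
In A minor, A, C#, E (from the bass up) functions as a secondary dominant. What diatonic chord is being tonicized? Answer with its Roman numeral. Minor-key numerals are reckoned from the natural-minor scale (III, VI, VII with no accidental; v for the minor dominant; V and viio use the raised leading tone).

iv

The chord is a major triad on A.
A dominant resolves down a perfect fifth: A → D. In A minor, D is scale degree 4, i.e. iv.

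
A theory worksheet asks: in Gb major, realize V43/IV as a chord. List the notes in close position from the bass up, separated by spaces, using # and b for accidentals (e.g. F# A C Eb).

V43/IV is a secondary dominant — the dominant seventh of IV. IV in Gb major is Cb, so the applied chord's root is Gb, a perfect fifth above.
Building a dominant seventh chord on Gb gives Gb-Bb-Db-Fb.
The figured bass 43 indicates second inversion, placing the fifth (Db) in the bass: Db-Fb-Gb-Bb.

Db Fb Gb Bb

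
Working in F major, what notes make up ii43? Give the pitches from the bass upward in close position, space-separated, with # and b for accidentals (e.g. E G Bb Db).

In F major, the second degree is G, and the diatonic chord built there is a minor seventh chord.
That chord is spelled G-Bb-D-F.
The figured bass 43 indicates second inversion, placing the fifth (D) in the bass: D-F-G-Bb.

D F G Bb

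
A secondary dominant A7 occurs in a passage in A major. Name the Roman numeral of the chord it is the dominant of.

The chord is a dominant seventh chord on A.
A dominant resolves down a perfect fifth: A → D. In A major, D is scale degree 4, i.e. IV.

IV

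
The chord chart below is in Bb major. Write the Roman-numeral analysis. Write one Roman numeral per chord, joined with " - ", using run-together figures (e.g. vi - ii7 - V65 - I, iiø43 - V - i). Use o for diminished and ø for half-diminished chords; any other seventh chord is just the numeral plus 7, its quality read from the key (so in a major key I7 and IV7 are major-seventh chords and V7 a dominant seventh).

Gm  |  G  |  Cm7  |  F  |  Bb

vi - V/ii - ii7 - V - I

Gm: root G is the submediant; minor triad there is vi.
G: a major triad on G, the applied dominant of ii → V/ii.
Cm7: root C is the supertonic; minor seventh chord there is ii7.
F: root F is the dominant; major triad there is V.
Bb has root Bb, degree 1 in Bb major, so I.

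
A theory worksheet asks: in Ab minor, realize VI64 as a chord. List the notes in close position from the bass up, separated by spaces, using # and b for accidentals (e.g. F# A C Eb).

The numeral's case and figure indicate a major triad. In Ab minor its root, the submediant, is Fb.
That chord is spelled Fb-Ab-Cb.
With the 64 figure the chord is in second inversion; from the bass Cb upward in close position it reads Cb-Fb-Ab.

Cb Fb Ab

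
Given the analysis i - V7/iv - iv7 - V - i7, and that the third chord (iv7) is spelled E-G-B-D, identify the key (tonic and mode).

B minor

iv7 is given as E-G-B-D — a minor seventh chord with root E.
Counting down 3 scale steps from E places the tonic on B; a minor seventh chord on degree 4 is diatonic only in minor.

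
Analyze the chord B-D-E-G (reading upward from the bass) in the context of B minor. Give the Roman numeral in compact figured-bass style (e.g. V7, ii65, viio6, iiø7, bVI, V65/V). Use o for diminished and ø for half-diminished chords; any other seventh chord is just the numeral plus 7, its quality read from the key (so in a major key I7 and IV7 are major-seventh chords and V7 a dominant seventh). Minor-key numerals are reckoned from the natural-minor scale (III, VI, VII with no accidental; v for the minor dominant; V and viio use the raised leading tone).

Stacked in thirds the chord is E-G-B-D: a minor seventh chord on E.
E is scale degree 4 in B minor, and a minor seventh chord on that degree is written iv7.
With B in the bass the chord is in second inversion, so the figured bass is 43.

iv43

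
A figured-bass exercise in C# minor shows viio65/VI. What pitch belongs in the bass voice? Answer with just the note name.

The applied chord viio65/VI is rooted on G#: G#-B-D-F.
The figure 65 means first inversion — the third is in the bass.

B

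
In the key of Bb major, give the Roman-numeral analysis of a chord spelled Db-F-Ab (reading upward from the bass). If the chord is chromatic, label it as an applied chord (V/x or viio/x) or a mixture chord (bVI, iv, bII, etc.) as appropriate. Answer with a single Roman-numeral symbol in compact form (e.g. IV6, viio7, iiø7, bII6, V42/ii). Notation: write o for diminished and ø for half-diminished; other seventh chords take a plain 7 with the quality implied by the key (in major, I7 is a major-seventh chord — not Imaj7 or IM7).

Stacked in thirds the chord is Db-F-Ab: a major triad on Db.
Db is the lowered third degree of Bb major (diatonic 3 would be D). This is a major triad on the lowered third degree, borrowed from the parallel minor.

bIII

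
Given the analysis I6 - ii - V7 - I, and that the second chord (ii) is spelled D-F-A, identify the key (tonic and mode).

C major

The chord Dm is a minor triad rooted on D; its label is ii.
Counting down one scale step from D places the tonic on C; a minor triad on degree 2 is diatonic only in major.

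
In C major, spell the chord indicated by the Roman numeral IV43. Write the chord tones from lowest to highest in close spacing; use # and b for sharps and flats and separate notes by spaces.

C E F A

The numeral's case and figure indicate a major seventh chord. In C major its root, scale degree 4, is F.
Stacking thirds from F gives F-A-C-E.
With the 43 figure the chord is in second inversion; from the bass C upward in close position it reads C-E-F-A.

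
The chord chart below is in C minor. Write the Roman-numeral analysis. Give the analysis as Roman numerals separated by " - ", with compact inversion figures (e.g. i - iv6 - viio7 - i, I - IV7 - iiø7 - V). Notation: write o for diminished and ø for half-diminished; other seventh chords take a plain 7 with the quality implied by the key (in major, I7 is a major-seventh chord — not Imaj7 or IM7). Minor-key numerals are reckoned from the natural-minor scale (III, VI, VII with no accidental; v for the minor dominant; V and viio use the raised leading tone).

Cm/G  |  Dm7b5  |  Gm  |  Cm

i64 - iiø7 - v - i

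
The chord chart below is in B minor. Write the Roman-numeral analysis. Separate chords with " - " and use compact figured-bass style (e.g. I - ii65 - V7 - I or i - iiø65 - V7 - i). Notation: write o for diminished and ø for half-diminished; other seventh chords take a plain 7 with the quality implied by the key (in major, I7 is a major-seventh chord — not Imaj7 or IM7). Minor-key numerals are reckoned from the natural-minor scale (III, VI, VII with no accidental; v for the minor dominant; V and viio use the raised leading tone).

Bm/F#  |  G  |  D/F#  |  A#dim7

i64 - VI - III6 - viio7

Bm/F#: minor triad on B = scale degree 1 → i64.
G has root G, degree 6 in B minor, so VI.
D/F#: major triad on D = scale degree 3 → III6.
A#dim7: root A# is the leading tone; fully diminished seventh chord there is viio7.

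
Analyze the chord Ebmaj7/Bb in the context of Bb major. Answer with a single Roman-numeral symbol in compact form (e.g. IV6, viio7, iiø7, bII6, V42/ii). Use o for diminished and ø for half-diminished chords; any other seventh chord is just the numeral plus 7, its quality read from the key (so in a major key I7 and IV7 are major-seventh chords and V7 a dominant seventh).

IV43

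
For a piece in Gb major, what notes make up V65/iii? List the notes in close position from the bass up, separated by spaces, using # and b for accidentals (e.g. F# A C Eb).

A C Eb F

The slash means an applied dominant: we want the dominant of iii. In Gb major, iii is Bb minor, and its dominant is built on F.
Building a dominant seventh chord on F gives F-A-C-Eb.
With the 65 figure the chord is in first inversion; from the bass A upward in close position it reads A-C-Eb-F.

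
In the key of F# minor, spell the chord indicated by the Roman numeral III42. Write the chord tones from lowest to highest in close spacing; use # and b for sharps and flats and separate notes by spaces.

In F# minor, scale degree 3 is A, and the diatonic chord built there is a major seventh chord.
That chord is spelled A-C#-E-G#.
With the 42 figure the chord is in third inversion; from the bass G# upward in close position it reads G#-A-C#-E.

G# A C# E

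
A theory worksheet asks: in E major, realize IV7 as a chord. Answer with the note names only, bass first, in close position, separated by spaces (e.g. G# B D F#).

The numeral's case and figure indicate a major seventh chord. In E major its root, the subdominant, is A.
Stacking thirds from A gives A-C#-E-G#.

A C# E G#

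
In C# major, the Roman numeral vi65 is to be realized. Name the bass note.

vi in C# major has root A#; the chord is A#-C#-E#-G#.
The figure 65 means first inversion — the third is in the bass.

C#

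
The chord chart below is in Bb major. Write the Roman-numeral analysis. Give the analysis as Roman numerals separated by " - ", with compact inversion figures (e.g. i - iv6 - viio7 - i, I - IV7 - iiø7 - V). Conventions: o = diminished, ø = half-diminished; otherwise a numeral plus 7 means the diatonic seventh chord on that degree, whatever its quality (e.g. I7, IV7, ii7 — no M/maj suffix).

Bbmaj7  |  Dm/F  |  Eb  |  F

Bbmaj7 has root Bb, degree 1 in Bb major, so I7.
Dm/F has root D, degree 3 in Bb major, so iii6.
Eb has root Eb, degree 4 in Bb major, so IV.
F: major triad on F = scale degree 5 → V.

I7 - iii6 - IV - V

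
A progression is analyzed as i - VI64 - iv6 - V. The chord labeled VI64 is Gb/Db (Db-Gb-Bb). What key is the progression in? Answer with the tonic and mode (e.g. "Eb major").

The chord Gb/Db is a major triad rooted on Gb; its label is VI64.
If Gb is scale degree 6 and the mode makes that degree carry a major triad, the tonic is Bb and the mode is minor.

Bb minor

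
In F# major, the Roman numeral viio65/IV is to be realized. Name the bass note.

C#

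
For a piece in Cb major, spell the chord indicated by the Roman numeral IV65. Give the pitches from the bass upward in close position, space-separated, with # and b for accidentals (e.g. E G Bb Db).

Ab Cb Eb Fb

In Cb major, scale degree 4 is Fb, and the diatonic chord built there is a major seventh chord.
Stacking thirds from Fb gives Fb-Ab-Cb-Eb.
The figured bass 65 indicates first inversion, placing the third (Ab) in the bass: Ab-Cb-Eb-Fb.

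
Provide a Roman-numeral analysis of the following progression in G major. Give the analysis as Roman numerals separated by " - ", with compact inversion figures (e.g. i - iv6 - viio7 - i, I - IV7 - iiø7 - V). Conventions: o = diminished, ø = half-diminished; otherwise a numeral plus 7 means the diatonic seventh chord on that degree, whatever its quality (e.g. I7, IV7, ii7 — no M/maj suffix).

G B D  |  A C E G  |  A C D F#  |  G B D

I - ii7 - V43 - I

G-B-D: root G is the tonic; major triad there is I.
A-C-E-G: root A is the supertonic; minor seventh chord there is ii7.
A-C-D-F# has root D, degree 5 in G major, so V43.
G-B-D has root G, degree 1 in G major, so I.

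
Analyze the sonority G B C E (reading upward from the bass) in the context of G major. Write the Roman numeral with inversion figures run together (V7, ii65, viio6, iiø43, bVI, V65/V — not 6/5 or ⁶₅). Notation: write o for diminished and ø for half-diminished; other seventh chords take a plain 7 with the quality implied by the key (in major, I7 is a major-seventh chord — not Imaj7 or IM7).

IV43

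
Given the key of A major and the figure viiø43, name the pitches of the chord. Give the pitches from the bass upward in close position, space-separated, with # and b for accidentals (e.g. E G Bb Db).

In A major, the seventh degree is G#, and the diatonic chord built there is a half-diminished seventh chord.
Stacking thirds from G# gives G#-B-D-F#.
With the 43 figure the chord is in second inversion; from the bass D upward in close position it reads D-F#-G#-B.

D F# G# B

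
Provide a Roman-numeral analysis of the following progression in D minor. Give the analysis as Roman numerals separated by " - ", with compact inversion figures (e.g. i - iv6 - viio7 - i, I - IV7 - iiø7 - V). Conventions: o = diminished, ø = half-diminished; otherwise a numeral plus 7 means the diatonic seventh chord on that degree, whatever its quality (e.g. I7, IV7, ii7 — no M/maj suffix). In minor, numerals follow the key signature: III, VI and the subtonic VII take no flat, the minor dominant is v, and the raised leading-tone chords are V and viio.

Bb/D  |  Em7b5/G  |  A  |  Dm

VI6 - iiø65 - V - i

Bb/D: root Bb is the submediant; major triad there is VI6.
Em7b5/G has root E, degree 2 in D minor, so iiø65.
A: major triad on A = scale degree 5 → V.
Dm: minor triad on D = scale degree 1 → i.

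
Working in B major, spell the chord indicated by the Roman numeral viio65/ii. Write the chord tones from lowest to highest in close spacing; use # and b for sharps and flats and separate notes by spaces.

D# F# A B#

viio65/ii is a secondary leading-tone chord. The target ii is C# in B major; the applied chord is rooted a semitone below, on B#.
Building a fully diminished seventh chord on B# gives B#-D#-F#-A.
With the 65 figure the chord is in first inversion; from the bass D# upward in close position it reads D#-F#-A-B#.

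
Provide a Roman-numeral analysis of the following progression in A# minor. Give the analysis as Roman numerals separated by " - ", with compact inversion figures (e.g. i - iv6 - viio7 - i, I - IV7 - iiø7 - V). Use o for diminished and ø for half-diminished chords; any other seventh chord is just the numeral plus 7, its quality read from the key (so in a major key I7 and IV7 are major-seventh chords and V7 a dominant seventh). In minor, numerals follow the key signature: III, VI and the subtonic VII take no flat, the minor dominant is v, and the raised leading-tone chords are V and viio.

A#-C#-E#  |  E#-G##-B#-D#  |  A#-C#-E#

A#-C#-E#: minor triad on A# = scale degree 1 → i.
E#-G##-B#-D# has root E#, degree 5 in A# minor, so V7.
A#-C#-E#: minor triad on A# = scale degree 1 → i.

i - V7 - i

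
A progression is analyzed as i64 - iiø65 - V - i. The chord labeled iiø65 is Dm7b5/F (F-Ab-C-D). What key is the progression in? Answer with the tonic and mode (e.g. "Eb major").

C minor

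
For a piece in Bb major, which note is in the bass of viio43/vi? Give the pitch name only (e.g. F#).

The applied chord viio43/vi is rooted on F#: F#-A-C-Eb.
The figure 43 means second inversion — the fifth is in the bass.

C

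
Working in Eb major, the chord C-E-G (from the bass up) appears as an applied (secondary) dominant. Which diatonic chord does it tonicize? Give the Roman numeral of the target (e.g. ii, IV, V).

ii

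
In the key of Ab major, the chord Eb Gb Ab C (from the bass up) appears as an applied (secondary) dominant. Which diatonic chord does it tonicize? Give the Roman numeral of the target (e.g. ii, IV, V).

IV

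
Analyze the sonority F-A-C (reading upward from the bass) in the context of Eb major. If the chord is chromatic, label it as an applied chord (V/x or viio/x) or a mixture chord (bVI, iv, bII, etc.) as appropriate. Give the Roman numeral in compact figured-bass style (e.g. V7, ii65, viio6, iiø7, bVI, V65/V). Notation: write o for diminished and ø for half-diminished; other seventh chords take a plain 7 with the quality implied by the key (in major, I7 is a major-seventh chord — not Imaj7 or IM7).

V/V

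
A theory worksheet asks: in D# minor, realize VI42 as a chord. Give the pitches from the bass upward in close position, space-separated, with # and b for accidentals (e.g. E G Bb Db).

In D# minor, the sixth degree is B, and the diatonic chord built there is a major seventh chord.
Stacking thirds from B gives B-D#-F#-A#.
With the 42 figure the chord is in third inversion; from the bass A# upward in close position it reads A#-B-D#-F#.

A# B D# F#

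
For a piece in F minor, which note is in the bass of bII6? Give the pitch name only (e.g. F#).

Bb

bII in F minor has root Gb; the chord is Gb-Bb-Db.
The figure 6 means first inversion — the third is in the bass.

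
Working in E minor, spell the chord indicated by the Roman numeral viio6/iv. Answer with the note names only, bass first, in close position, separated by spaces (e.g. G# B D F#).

B D G#

viio6/iv is a secondary leading-tone chord. The target iv is A in E minor; the applied chord is rooted a semitone below, on G#.
Building a diminished triad on G# gives G#-B-D.
The figured bass 6 indicates first inversion, placing the third (B) in the bass: B-D-G#.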